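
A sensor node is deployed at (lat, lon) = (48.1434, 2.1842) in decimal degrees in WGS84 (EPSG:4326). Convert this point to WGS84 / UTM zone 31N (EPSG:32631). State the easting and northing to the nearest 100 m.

Zone 31 central meridian λ₀ = 6×31 − 183 = 3°; Δλ = -0.8158°.
Transverse Mercator on WGS84 with k₀ = 0.9996 gives E = 439314.048 m, N = 5332560.536 m.

E 439300 m, N 5332600 m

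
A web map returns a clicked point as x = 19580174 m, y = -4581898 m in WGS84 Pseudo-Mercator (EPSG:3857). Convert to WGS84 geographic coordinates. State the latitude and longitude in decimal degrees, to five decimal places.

lat -38.01750°, lon 175.89170°

R = 6378137 m. λ = x/R = 175.89169570°.
φ = 2·arctan(exp(y/R)) − 90° = 2·arctan(0.48754) − 90° = -38.01749808°.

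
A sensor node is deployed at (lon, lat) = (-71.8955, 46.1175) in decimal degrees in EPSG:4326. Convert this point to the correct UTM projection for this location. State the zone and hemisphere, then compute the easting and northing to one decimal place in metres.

Longitude -71.8955° lies in the 6° band [-72°, -66°), giving zone 19; latitude is north of the equator, so 19N.
Zone 19 central meridian λ₀ = 6×19 − 183 = -69°; Δλ = -2.8955°.
Transverse Mercator on WGS84 with k₀ = 0.9996 gives E = 276273.398 m, N = 5111178.956 m.

Zone 19N: E 276273.4 m, N 5111179.0 m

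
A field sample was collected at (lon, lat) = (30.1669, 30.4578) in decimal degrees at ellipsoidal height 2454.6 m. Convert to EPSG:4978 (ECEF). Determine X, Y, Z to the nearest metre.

WGS84: a = 6378137 m, e² = 0.006694380; N(φ) = a/√(1−e²sin²φ) = 6383629.698 m.
X = (N+h)·cosφ·cosλ = 4759277.992 m; Y = (N+h)·cosφ·sinλ = 2766286.369 m; Z = (N(1−e²)+h)·sinφ = 3215466.944 m.

X 4759278 m, Y 2766286 m, Z 3215467 m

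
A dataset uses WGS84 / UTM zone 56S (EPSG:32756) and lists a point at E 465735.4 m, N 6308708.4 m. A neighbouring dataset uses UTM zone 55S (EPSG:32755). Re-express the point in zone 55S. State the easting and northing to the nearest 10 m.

E 1024280 m, N 6294570 m

UTM 56S → geographic: φ = -33.36030043°, λ = 152.63170028°.
UTM 55S (λ₀ = 147°) forward: E = 1024276.949 m, N = 6294572.511 m.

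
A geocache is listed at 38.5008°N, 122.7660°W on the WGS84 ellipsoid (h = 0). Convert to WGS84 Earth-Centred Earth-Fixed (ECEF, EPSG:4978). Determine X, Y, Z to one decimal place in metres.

WGS84: a = 6378137 m, e² = 0.006694380; N(φ) = a/√(1−e²sin²φ) = 6386426.620 m.
X = (N+h)·cosφ·cosλ = -2704971.751 m; Y = (N+h)·cosφ·sinλ = -4202769.601 m; Z = (N(1−e²)+h)·sinφ = 3949098.893 m.

X -2704971.8 m, Y -4202769.6 m, Z 3949098.9 m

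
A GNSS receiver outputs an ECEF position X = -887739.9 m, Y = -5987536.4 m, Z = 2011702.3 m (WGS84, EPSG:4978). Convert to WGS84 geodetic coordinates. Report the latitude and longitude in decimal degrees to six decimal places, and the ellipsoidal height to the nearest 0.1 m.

lat 18.499600°, lon -98.433500°, h 2527.8 m

λ = atan2(Y, X) = -98.43349979°; p = √(X²+Y²) = 6052988.9 m.
Bowring's method on WGS84 (a = 6378137 m, b = 6356752.314 m) gives φ = 18.49959999°, h = 2527.849 m.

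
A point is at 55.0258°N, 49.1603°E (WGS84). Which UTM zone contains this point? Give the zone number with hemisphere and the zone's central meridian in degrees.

Zone 39N, central meridian 51°

UTM zone = ⌊(λ + 180)/6⌋ + 1; 49.1603° ∈ [48°, 54°) → zone 39.
Hemisphere: N (φ ≥ 0).
Central meridian λ₀ = 6×39 − 183 = 51°.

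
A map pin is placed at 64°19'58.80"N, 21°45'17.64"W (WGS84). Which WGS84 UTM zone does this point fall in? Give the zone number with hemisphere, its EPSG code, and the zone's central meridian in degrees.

UTM zone = ⌊(λ + 180)/6⌋ + 1; -21.7549° ∈ [-24°, -18°) → zone 27.
Hemisphere: N (φ ≥ 0).
Central meridian λ₀ = 6×27 − 183 = -21°.
EPSG code: 32627.

Zone 27N (EPSG:32627), central meridian -21°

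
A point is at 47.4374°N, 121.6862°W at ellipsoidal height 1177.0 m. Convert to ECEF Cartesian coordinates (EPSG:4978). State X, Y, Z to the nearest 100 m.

WGS84: a = 6378137 m, e² = 0.006694380; N(φ) = a/√(1−e²sin²φ) = 6389750.157 m.
X = (N+h)·cosφ·cosλ = -2270619.440 m; Y = (N+h)·cosφ·sinλ = -3678427.579 m; Z = (N(1−e²)+h)·sinφ = 4675659.832 m.

X -2270600 m, Y -3678400 m, Z 4675700 m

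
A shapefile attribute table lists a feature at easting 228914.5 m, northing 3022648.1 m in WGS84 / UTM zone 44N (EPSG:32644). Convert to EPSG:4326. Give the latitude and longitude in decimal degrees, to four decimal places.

lat 27.3001°, lon 78.2610°

Zone 44N: λ₀ = 81°, k₀ = 0.9996, false easting 500000 m.
Meridian distance M = (N − FN)/k₀ = 3023857.6 m.
Inverse transverse Mercator on WGS84 gives φ = 27.30009979°, λ = 78.26100039°.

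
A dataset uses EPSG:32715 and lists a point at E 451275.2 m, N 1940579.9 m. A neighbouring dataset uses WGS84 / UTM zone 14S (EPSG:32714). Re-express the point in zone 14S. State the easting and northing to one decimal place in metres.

E 651110.2 m, N 1935458.7 m

UTM 15S → geographic: φ = -72.62660011°, λ = -94.46209874°.
UTM 14S (λ₀ = -99°) forward: E = 651110.219 m, N = 1935458.680 m.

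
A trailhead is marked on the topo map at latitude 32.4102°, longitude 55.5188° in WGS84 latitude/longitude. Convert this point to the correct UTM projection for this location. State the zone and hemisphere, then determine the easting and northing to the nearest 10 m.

Zone 40N: E 360710 m, N 3586870 m

Longitude 55.5188° lies in the 6° band [54°, 60°), giving zone 40; latitude is north of the equator, so 40N.
Zone 40 central meridian λ₀ = 6×40 − 183 = 57°; Δλ = -1.4812°.
Transverse Mercator on WGS84 with k₀ = 0.9996 gives E = 360712.551 m, N = 3586869.857 m.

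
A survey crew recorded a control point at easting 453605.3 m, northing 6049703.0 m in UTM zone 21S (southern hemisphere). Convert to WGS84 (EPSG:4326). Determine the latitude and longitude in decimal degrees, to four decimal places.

lat -35.6955°, lon -57.5128°

Zone 21S: λ₀ = -57°, k₀ = 0.9996, false easting 500000 m, false northing 10000000 m.
Meridian distance M = (N − FN)/k₀ = -3951877.8 m.
Inverse transverse Mercator on WGS84 gives φ = -35.69550043°, λ = -57.51280043°.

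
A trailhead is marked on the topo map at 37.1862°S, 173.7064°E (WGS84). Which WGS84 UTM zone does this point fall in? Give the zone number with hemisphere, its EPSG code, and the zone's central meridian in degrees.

UTM zone = ⌊(λ + 180)/6⌋ + 1; 173.7064° ∈ [168°, 174°) → zone 59.
Hemisphere: S (φ < 0).
Central meridian λ₀ = 6×59 − 183 = 171°.
EPSG code: 32759.

Zone 59S (EPSG:32759), central meridian 171°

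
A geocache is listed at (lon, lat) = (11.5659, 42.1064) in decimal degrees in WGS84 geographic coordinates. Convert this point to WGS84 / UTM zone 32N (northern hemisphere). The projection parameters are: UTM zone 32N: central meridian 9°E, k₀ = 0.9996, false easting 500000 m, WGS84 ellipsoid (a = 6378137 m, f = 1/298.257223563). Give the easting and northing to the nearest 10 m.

E 712150 m, N 4664780 m

Zone 32 central meridian λ₀ = 6×32 − 183 = 9°; Δλ = +2.5659°.
Transverse Mercator on WGS84 with k₀ = 0.9996 gives E = 712154.640 m, N = 4664776.189 m.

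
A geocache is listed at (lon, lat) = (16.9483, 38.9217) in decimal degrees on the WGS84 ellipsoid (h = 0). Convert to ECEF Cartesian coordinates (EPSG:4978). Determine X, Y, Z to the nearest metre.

WGS84: a = 6378137 m, e² = 0.006694380; N(φ) = a/√(1−e²sin²φ) = 6386580.289 m.
X = (N+h)·cosφ·cosλ = 4752989.353 m; Y = (N+h)·cosφ·sinλ = 1448446.298 m; Z = (N(1−e²)+h)·sinφ = 3985557.982 m.

X 4752989 m, Y 1448446 m, Z 3985558 m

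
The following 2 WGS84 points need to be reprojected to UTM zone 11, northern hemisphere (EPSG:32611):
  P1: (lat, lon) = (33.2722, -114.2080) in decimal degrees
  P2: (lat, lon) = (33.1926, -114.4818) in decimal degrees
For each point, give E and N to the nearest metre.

UTM zone 11N: λ₀ = -117°, k₀ = 0.9996.
P1 (33.2722°, -114.2080°) → (760054.470, 3684941.522) m.
P2 (33.1926°, -114.4818°) → (734757.832, 3675464.301) m.

P1: E 760054 m, N 3684942 m; P2: E 734758 m, N 3675464 m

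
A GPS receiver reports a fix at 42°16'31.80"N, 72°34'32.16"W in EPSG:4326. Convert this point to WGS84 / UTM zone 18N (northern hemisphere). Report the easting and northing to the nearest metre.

E 699920 m, N 4683212 m

Zone 18 central meridian λ₀ = 6×18 − 183 = -75°; Δλ = +2.4244°.
Transverse Mercator on WGS84 with k₀ = 0.9996 gives E = 699920.417 m, N = 4683211.605 m.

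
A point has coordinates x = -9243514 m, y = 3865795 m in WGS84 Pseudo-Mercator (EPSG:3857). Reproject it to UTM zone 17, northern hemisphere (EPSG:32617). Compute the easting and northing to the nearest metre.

Web Mercator inverse (R = 6378137 m) → φ = 32.77740247°, λ = -83.03589905°.
UTM 17N forward: E = 309321.925 m, N = 3628444.691 m.

E 309322 m, N 3628445 m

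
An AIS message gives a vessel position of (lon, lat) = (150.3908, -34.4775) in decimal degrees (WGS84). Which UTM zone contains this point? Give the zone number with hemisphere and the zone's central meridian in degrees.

UTM zone = ⌊(λ + 180)/6⌋ + 1; 150.3908° ∈ [150°, 156°) → zone 56.
Hemisphere: S (φ < 0).
Central meridian λ₀ = 6×56 − 183 = 153°.

Zone 56S, central meridian 153°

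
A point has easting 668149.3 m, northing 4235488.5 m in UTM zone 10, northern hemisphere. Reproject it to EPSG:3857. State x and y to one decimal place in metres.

x -13478374.7 m, y 4615043.9 m

Unproject from UTM 10N (λ₀ = -123°) → φ = 38.25170043°, λ = -121.07829956°.
Web Mercator (R = 6378137 m): x = -13478374.654 m, y = 4615043.915 m.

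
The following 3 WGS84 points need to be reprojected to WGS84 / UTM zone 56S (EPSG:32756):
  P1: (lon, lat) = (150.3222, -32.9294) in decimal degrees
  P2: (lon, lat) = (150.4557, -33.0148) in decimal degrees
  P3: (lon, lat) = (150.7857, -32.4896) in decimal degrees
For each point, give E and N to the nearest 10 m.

UTM zone 56S: λ₀ = 153°, k₀ = 0.9996.
P1 (-32.9294°, 150.3222°) → (249614.479, 6353357.657) m.
P2 (-33.0148°, 150.4557°) → (262329.804, 6344195.951) m.
P3 (-32.4896°, 150.7857°) → (291944.486, 6403133.568) m.

P1: E 249610 m, N 6353360 m; P2: E 262330 m, N 6344200 m; P3: E 291940 m, N 6403130 m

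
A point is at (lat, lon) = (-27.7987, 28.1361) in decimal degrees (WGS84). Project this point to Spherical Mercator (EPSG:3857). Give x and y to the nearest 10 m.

x 3132100 m, y -3223620 m

Web Mercator is spherical with R = a = 6378137 m.
x = R·λ = 6378137 × 0.491067584 = 3132096.325 m.
y = R·ln tan(π/4 + φ/2) = 6378137 × -0.505416878 = -3223618.089 m.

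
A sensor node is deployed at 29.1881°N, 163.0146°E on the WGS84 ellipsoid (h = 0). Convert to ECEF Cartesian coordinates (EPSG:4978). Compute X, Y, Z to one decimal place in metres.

WGS84: a = 6378137 m, e² = 0.006694380; N(φ) = a/√(1−e²sin²φ) = 6383220.468 m.
X = (N+h)·cosφ·cosλ = -5329615.218 m; Y = (N+h)·cosφ·sinλ = 1627941.984 m; Z = (N(1−e²)+h)·sinφ = 3092119.085 m.

X -5329615.2 m, Y 1627942.0 m, Z 3092119.1 m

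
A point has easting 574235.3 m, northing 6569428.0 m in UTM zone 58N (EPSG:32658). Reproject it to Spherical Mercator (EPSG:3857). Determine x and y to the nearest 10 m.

Unproject from UTM 58N (λ₀ = 165°) → φ = 59.25729982°, λ = 166.30189950°.
Web Mercator (R = 6378137 m): x = 18512642.770 m, y = 8236208.299 m.

x 18512640 m, y 8236210 m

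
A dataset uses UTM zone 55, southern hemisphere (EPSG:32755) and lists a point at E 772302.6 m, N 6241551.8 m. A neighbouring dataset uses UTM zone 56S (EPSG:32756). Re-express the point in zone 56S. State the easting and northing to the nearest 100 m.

E 217700 m, N 6241300 m

UTM 55S → geographic: φ = -33.93130004°, λ = 149.94579991°.
UTM 56S (λ₀ = 153°) forward: E = 217673.612 m, N = 6241258.562 m.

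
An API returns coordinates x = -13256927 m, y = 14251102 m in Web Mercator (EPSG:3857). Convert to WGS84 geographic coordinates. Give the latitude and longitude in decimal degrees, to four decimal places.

lat 77.7784°, lon -119.0890°

R = 6378137 m. λ = x/R = -119.08900145°.
φ = 2·arctan(exp(y/R)) − 90° = 2·arctan(9.34057) − 90° = 77.77839984°.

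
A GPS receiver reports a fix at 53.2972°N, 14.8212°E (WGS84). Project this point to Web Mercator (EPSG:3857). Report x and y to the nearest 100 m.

x 1649900 m, y 7038200 m

Web Mercator is spherical with R = a = 6378137 m.
x = R·λ = 6378137 × 0.258678739 = 1649888.437 m.
y = R·ln tan(π/4 + φ/2) = 6378137 × 1.103482444 = 7038162.206 m.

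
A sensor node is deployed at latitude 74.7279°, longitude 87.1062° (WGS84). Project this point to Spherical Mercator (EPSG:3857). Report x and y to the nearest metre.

Web Mercator is spherical with R = a = 6378137 m.
x = R·λ = 6378137 × 1.520289989 = 9696617.829 m.
y = R·ln tan(π/4 + φ/2) = 6378137 × 2.009401178 = 12816236.001 m.

x 9696618 m, y 12816236 m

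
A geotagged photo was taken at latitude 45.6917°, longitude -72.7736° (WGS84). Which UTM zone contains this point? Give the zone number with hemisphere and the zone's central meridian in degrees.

Zone 18N, central meridian -75°

UTM zone = ⌊(λ + 180)/6⌋ + 1; -72.7736° ∈ [-78°, -72°) → zone 18.
Hemisphere: N (φ ≥ 0).
Central meridian λ₀ = 6×18 − 183 = -75°.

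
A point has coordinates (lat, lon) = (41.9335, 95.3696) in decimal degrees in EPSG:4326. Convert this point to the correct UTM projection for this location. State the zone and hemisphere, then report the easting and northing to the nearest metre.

Zone 46N: E 696455 m, N 4645108 m

Longitude 95.3696° lies in the 6° band [90°, 96°), giving zone 46; latitude is north of the equator, so 46N.
Zone 46 central meridian λ₀ = 6×46 − 183 = 93°; Δλ = +2.3696°.
Transverse Mercator on WGS84 with k₀ = 0.9996 gives E = 696454.913 m, N = 4645108.457 m.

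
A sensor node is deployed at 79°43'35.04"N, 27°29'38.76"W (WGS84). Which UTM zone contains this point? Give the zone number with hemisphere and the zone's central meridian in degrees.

UTM zone = ⌊(λ + 180)/6⌋ + 1; -27.4941° ∈ [-30°, -24°) → zone 26.
Hemisphere: N (φ ≥ 0).
Central meridian λ₀ = 6×26 − 183 = -27°.

Zone 26N, central meridian -27°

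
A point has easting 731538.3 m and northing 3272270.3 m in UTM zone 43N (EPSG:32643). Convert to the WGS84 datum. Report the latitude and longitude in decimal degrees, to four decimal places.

lat 29.5587°, lon 77.3898°

Zone 43N: λ₀ = 75°, k₀ = 0.9996, false easting 500000 m.
Meridian distance M = (N − FN)/k₀ = 3273579.7 m.
Inverse transverse Mercator on WGS84 gives φ = 29.55869974°, λ = 77.38979956°.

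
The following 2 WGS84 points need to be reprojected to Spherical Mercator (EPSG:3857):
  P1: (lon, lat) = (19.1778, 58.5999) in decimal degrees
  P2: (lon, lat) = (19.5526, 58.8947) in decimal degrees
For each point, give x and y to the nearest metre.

P1: x 2134863 m, y 8094408 m; P2: x 2176585 m, y 8157662 m

Web Mercator: x = R·λ, y = R·ln tan(π/4+φ/2), R = 6378137 m.
P1 (58.5999°, 19.1778°) → (2134862.931, 8094407.879) m.
P2 (58.8947°, 19.5526°) → (2176585.476, 8157662.238) m.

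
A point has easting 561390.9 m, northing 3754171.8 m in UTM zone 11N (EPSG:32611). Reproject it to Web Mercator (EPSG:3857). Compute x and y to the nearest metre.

x -12950442 m, y 4018897 m

Unproject from UTM 11N (λ₀ = -117°) → φ = 33.92619968°, λ = -116.33580050°.
Web Mercator (R = 6378137 m): x = -12950442.073 m, y = 4018896.746 m.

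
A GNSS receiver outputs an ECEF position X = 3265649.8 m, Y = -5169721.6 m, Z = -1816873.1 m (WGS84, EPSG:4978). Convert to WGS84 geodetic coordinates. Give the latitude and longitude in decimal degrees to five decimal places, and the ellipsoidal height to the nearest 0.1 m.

λ = atan2(Y, X) = -57.71989961°; p = √(X²+Y²) = 6114776.4 m.
Bowring's method on WGS84 (a = 6378137 m, b = 6356752.314 m) gives φ = -16.65350043°, h = 2596.191 m.

lat -16.65350°, lon -57.71990°, h 2596.2 m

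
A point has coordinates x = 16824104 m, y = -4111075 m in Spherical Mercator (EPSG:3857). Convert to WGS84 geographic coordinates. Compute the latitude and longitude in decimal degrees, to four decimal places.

lat -34.6105°, lon 151.1335°

R = 6378137 m. λ = x/R = 151.13349765°.
φ = 2·arctan(exp(y/R)) − 90° = 2·arctan(0.52489) − 90° = -34.61050130°.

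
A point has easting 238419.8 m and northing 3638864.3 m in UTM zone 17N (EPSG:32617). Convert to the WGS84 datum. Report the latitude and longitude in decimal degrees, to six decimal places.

lat 32.856700°, lon -83.795200°

Zone 17N: λ₀ = -81°, k₀ = 0.9996, false easting 500000 m.
Meridian distance M = (N − FN)/k₀ = 3640320.4 m.
Inverse transverse Mercator on WGS84 gives φ = 32.85669995°, λ = -83.79519970°.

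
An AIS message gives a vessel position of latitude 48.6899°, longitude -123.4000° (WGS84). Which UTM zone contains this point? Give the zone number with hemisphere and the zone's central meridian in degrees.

UTM zone = ⌊(λ + 180)/6⌋ + 1; -123.4000° ∈ [-126°, -120°) → zone 10.
Hemisphere: N (φ ≥ 0).
Central meridian λ₀ = 6×10 − 183 = -123°.

Zone 10N, central meridian -123°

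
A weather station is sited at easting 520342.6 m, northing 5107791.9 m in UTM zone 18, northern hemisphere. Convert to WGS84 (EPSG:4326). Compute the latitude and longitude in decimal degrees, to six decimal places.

Zone 18N: λ₀ = -75°, k₀ = 0.9996, false easting 500000 m.
Meridian distance M = (N − FN)/k₀ = 5109835.8 m.
Inverse transverse Mercator on WGS84 gives φ = 46.12339982°, λ = -74.73669942°.

lat 46.123400°, lon -74.736699°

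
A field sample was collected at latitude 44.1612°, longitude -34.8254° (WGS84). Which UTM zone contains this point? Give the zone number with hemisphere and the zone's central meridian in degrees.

UTM zone = ⌊(λ + 180)/6⌋ + 1; -34.8254° ∈ [-36°, -30°) → zone 25.
Hemisphere: N (φ ≥ 0).
Central meridian λ₀ = 6×25 − 183 = -33°.

Zone 25N, central meridian -33°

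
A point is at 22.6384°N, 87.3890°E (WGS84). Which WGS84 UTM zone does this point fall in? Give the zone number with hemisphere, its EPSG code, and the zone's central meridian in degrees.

UTM zone = ⌊(λ + 180)/6⌋ + 1; 87.3890° ∈ [84°, 90°) → zone 45.
Hemisphere: N (φ ≥ 0).
Central meridian λ₀ = 6×45 − 183 = 87°.
EPSG code: 32645.

Zone 45N (EPSG:32645), central meridian 87°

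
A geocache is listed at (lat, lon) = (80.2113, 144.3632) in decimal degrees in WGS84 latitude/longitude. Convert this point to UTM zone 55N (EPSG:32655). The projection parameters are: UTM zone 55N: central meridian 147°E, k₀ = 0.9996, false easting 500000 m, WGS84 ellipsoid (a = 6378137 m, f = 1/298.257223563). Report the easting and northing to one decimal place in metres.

E 449969.6 m, N 8906304.9 m

Zone 55 central meridian λ₀ = 6×55 − 183 = 147°; Δλ = -2.6368°.
Transverse Mercator on WGS84 with k₀ = 0.9996 gives E = 449969.588 m, N = 8906304.946 m.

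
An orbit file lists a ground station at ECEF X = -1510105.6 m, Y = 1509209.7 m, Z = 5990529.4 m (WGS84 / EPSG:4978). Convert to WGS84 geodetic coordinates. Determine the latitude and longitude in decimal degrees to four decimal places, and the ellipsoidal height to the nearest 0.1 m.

λ = atan2(Y, X) = 135.01700097°; p = √(X²+Y²) = 2134978.4 m.
Bowring's method on WGS84 (a = 6378137 m, b = 6356752.314 m) gives φ = 70.50569980°, h = 453.332 m.

lat 70.5057°, lon 135.0170°, h 453.3 m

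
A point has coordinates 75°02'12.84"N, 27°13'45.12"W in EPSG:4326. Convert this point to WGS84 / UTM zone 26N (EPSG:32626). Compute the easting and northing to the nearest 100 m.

Zone 26 central meridian λ₀ = 6×26 − 183 = -27°; Δλ = -0.2292°.
Transverse Mercator on WGS84 with k₀ = 0.9996 gives E = 493394.235 m, N = 8327736.654 m.

E 493400 m, N 8327700 m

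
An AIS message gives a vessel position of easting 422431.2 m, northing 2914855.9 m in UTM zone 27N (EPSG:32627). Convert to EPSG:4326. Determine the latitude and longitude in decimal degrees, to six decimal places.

lat 26.351600°, lon -21.777400°

Zone 27N: λ₀ = -21°, k₀ = 0.9996, false easting 500000 m.
Meridian distance M = (N − FN)/k₀ = 2916022.3 m.
Inverse transverse Mercator on WGS84 gives φ = 26.35160037°, λ = -21.77740027°.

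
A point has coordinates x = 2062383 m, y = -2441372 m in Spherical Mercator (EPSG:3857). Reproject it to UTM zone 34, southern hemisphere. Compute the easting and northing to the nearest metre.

Web Mercator inverse (R = 6378137 m) → φ = -21.41449606°, λ = 18.52670171°.
UTM 34S forward: E = 243610.593 m, N = 7629956.494 m.

E 243611 m, N 7629956 m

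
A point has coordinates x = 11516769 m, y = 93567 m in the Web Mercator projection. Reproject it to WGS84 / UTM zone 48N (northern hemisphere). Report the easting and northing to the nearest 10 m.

Web Mercator inverse (R = 6378137 m) → φ = 0.84049652°, λ = 103.45689616°.
UTM 48N forward: E = 328288.638 m, N = 92934.110 m.

E 328290 m, N 92930 m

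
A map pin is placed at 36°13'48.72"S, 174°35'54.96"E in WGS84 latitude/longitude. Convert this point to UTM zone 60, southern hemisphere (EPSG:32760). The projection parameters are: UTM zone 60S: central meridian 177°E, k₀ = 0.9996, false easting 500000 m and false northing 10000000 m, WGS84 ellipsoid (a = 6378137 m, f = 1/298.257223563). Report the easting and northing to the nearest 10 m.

Zone 60 central meridian λ₀ = 6×60 − 183 = 177°; Δλ = -2.4014°.
Transverse Mercator on WGS84 with k₀ = 0.9996 gives E = 284179.073 m, N = 5987844.499 m.

E 284180 m, N 5987840 m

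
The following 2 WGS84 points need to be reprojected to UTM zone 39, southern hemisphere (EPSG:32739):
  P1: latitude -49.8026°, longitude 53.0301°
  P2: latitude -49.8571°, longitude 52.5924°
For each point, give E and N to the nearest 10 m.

P1: E 646080 m, N 4481340 m; P2: E 614460 m, N 4476040 m

UTM zone 39S: λ₀ = 51°, k₀ = 0.9996.
P1 (-49.8026°, 53.0301°) → (646081.104, 4481339.620) m.
P2 (-49.8571°, 52.5924°) → (614458.089, 4476041.357) m.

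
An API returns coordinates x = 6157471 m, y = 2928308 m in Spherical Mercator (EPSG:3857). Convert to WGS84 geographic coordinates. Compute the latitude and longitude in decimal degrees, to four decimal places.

R = 6378137 m. λ = x/R = 55.31350311°.
φ = 2·arctan(exp(y/R)) − 90° = 2·arctan(1.58268) − 90° = 25.42719646°.

lat 25.4272°, lon 55.3135°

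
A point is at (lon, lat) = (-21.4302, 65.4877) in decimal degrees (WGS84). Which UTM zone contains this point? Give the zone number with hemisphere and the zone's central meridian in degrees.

UTM zone = ⌊(λ + 180)/6⌋ + 1; -21.4302° ∈ [-24°, -18°) → zone 27.
Hemisphere: N (φ ≥ 0).
Central meridian λ₀ = 6×27 − 183 = -21°.

Zone 27N, central meridian -21°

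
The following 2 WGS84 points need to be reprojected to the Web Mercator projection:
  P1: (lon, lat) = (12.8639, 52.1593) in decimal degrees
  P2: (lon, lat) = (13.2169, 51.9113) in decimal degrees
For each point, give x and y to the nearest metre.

Web Mercator: x = R·λ, y = R·ln tan(π/4+φ/2), R = 6378137 m.
P1 (52.1593°, 12.8639°) → (1432002.798, 6828980.347) m.
P2 (51.9113°, 13.2169°) → (1471298.578, 6784103.219) m.

P1: x 1432003 m, y 6828980 m; P2: x 1471299 m, y 6784103 m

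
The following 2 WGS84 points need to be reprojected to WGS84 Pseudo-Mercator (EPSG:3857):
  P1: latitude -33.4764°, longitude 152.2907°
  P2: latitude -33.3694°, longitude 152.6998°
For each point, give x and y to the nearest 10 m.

Web Mercator: x = R·λ, y = R·ln tan(π/4+φ/2), R = 6378137 m.
P1 (-33.4764°, 152.2907°) → (16952923.177, -3958710.167) m.
P2 (-33.3694°, 152.6998°) → (16998463.980, -3944438.909) m.

P1: x 16952920 m, y -3958710 m; P2: x 16998460 m, y -3944440 m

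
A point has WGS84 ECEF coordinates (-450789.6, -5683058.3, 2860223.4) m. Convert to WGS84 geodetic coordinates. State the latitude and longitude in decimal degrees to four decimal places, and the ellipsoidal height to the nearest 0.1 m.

λ = atan2(Y, X) = -94.53530014°; p = √(X²+Y²) = 5700909.0 m.
Bowring's method on WGS84 (a = 6378137 m, b = 6356752.314 m) gives φ = 26.79800035°, h = 4365.476 m.

lat 26.7980°, lon -94.5353°, h 4365.5 m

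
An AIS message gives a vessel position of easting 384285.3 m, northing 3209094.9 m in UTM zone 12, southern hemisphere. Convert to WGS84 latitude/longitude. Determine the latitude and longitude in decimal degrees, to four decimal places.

lat -61.2353°, lon -113.1557°

Zone 12S: λ₀ = -111°, k₀ = 0.9996, false easting 500000 m, false northing 10000000 m.
Meridian distance M = (N − FN)/k₀ = -6793622.5 m.
Inverse transverse Mercator on WGS84 gives φ = -61.23529968°, λ = -113.15569920°.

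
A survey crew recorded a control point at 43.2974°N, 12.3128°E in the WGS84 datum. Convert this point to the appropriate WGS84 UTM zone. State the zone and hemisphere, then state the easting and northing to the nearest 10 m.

Zone 33N: E 282030 m, N 4797350 m

Longitude 12.3128° lies in the 6° band [12°, 18°), giving zone 33; latitude is north of the equator, so 33N.
Zone 33 central meridian λ₀ = 6×33 − 183 = 15°; Δλ = -2.6872°.
Transverse Mercator on WGS84 with k₀ = 0.9996 gives E = 282025.213 m, N = 4797348.188 m.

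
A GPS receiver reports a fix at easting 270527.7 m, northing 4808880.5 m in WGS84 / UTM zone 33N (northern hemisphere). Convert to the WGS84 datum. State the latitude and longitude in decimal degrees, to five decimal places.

Zone 33N: λ₀ = 15°, k₀ = 0.9996, false easting 500000 m.
Meridian distance M = (N − FN)/k₀ = 4810804.8 m.
Inverse transverse Mercator on WGS84 gives φ = 43.39769999°, λ = 12.16639953°.

lat 43.39770°, lon 12.16640°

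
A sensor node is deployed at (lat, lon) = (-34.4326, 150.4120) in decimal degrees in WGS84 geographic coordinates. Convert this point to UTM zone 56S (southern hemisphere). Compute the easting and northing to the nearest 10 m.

Zone 56 central meridian λ₀ = 6×56 − 183 = 153°; Δλ = -2.5880°.
Transverse Mercator on WGS84 with k₀ = 0.9996 gives E = 262192.763 m, N = 6186838.439 m.

E 262190 m, N 6186840 m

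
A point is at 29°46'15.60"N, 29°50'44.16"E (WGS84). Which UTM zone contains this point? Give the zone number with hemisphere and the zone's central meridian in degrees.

UTM zone = ⌊(λ + 180)/6⌋ + 1; 29.8456° ∈ [24°, 30°) → zone 35.
Hemisphere: N (φ ≥ 0).
Central meridian λ₀ = 6×35 − 183 = 27°.

Zone 35N, central meridian 27°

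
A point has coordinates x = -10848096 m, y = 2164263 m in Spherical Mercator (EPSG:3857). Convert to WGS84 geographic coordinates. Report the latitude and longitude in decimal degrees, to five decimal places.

lat 19.07920°, lon -97.45010°

R = 6378137 m. λ = x/R = -97.45010440°.
φ = 2·arctan(exp(y/R)) − 90° = 2·arctan(1.40400) − 90° = 19.07920293°.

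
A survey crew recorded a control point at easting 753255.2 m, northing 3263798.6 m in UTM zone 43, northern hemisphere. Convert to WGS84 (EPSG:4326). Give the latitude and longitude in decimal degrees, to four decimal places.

Zone 43N: λ₀ = 75°, k₀ = 0.9996, false easting 500000 m.
Meridian distance M = (N − FN)/k₀ = 3265104.6 m.
Inverse transverse Mercator on WGS84 gives φ = 29.47809985°, λ = 77.61179948°.

lat 29.4781°, lon 77.6118°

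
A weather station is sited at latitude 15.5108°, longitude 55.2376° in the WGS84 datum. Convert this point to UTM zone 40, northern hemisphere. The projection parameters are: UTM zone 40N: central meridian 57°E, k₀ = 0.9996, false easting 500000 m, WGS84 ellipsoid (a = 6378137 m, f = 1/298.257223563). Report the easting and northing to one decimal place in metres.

Zone 40 central meridian λ₀ = 6×40 − 183 = 57°; Δλ = -1.7624°.
Transverse Mercator on WGS84 with k₀ = 0.9996 gives E = 310960.385 m, N = 1715601.692 m.

E 310960.4 m, N 1715601.7 m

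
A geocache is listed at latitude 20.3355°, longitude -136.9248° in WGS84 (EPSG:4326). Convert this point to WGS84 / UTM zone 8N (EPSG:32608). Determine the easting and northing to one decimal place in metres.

Zone 8 central meridian λ₀ = 6×8 − 183 = -135°; Δλ = -1.9248°.
Transverse Mercator on WGS84 with k₀ = 0.9996 gives E = 299057.009 m, N = 2249781.709 m.

E 299057.0 m, N 2249781.7 m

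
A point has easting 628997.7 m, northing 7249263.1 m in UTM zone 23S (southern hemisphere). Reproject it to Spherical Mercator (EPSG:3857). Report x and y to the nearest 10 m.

Unproject from UTM 23S (λ₀ = -45°) → φ = -24.86619997°, λ = -43.72310048°.
Web Mercator (R = 6378137 m): x = -4867233.282 m, y = -2859319.232 m.

x -4867230 m, y -2859320 m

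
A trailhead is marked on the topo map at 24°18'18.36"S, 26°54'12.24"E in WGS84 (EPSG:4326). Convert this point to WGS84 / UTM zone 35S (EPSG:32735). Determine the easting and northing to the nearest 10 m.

E 490200 m, N 7311990 m

Zone 35 central meridian λ₀ = 6×35 − 183 = 27°; Δλ = -0.0966°.
Transverse Mercator on WGS84 with k₀ = 0.9996 gives E = 490198.010 m, N = 7311990.571 m.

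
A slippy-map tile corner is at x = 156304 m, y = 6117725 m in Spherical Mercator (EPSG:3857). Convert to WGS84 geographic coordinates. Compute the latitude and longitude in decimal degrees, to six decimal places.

lat 48.065298°, lon 1.404103°

R = 6378137 m. λ = x/R = 1.40410272°.
φ = 2·arctan(exp(y/R)) − 90° = 2·arctan(2.60953) − 90° = 48.06529813°.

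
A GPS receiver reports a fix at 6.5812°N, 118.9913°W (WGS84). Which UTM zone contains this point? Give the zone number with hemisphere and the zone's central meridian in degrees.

UTM zone = ⌊(λ + 180)/6⌋ + 1; -118.9913° ∈ [-120°, -114°) → zone 11.
Hemisphere: N (φ ≥ 0).
Central meridian λ₀ = 6×11 − 183 = -117°.

Zone 11N, central meridian -117°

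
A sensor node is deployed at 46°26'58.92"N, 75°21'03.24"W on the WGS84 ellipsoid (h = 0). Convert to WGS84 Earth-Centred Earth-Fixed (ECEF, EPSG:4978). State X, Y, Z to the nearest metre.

WGS84: a = 6378137 m, e² = 0.006694380; N(φ) = a/√(1−e²sin²φ) = 6389381.020 m.
X = (N+h)·cosφ·cosλ = 1113316.768 m; Y = (N+h)·cosφ·sinλ = -4259122.712 m; Z = (N(1−e²)+h)·sinφ = 4599829.768 m.

X 1113317 m, Y -4259123 m, Z 4599830 m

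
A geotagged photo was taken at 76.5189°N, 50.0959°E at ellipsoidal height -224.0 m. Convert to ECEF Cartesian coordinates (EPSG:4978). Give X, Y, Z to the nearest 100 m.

WGS84: a = 6378137 m, e² = 0.006694380; N(φ) = a/√(1−e²sin²φ) = 6398421.952 m.
X = (N+h)·cosφ·cosλ = 956853.608 m; Y = (N+h)·cosφ·sinλ = 1144217.678 m; Z = (N(1−e²)+h)·sinφ = 6180254.322 m.

X 956900 m, Y 1144200 m, Z 6180300 m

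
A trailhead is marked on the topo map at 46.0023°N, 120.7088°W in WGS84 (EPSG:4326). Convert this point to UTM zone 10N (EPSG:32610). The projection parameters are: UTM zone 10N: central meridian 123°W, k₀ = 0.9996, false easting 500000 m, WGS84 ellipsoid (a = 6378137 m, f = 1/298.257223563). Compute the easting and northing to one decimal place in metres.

E 677404.0 m, N 5096855.4 m

Zone 10 central meridian λ₀ = 6×10 − 183 = -123°; Δλ = +2.2912°.
Transverse Mercator on WGS84 with k₀ = 0.9996 gives E = 677403.975 m, N = 5096855.381 m.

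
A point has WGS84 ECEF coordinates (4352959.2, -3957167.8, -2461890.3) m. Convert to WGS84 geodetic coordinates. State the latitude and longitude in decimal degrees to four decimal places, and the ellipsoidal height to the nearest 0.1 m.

λ = atan2(Y, X) = -42.27320013°; p = √(X²+Y²) = 5882808.1 m.
Bowring's method on WGS84 (a = 6378137 m, b = 6356752.314 m) gives φ = -22.84609982°, h = 2236.631 m.

lat -22.8461°, lon -42.2732°, h 2236.6 m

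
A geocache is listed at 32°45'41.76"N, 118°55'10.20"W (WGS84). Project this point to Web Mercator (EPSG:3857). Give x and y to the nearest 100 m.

x -13238100 m, y 3863700 m

Web Mercator is spherical with R = a = 6378137 m.
x = R·λ = 6378137 × -2.075536820 = -13238058.185 m.
y = R·ln tan(π/4 + φ/2) = 6378137 × 0.605772961 = 3863702.935 m.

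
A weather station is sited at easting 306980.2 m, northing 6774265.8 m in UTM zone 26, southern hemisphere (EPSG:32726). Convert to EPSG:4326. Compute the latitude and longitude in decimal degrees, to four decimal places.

Zone 26S: λ₀ = -27°, k₀ = 0.9996, false easting 500000 m, false northing 10000000 m.
Meridian distance M = (N − FN)/k₀ = -3227025.0 m.
Inverse transverse Mercator on WGS84 gives φ = -29.14550001°, λ = -28.98429967°.

lat -29.1455°, lon -28.9843°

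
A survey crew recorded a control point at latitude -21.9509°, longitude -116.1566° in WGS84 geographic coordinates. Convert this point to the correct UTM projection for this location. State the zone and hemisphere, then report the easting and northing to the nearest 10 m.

Zone 11S: E 587090 m, N 7572370 m

Longitude -116.1566° lies in the 6° band [-120°, -114°), giving zone 11; latitude is south of the equator, so 11S.
Zone 11 central meridian λ₀ = 6×11 − 183 = -117°; Δλ = +0.8434°.
Transverse Mercator on WGS84 with k₀ = 0.9996 gives E = 587088.678 m, N = 7572368.091 m.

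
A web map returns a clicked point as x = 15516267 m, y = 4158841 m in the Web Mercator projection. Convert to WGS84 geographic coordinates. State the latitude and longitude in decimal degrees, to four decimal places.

R = 6378137 m. λ = x/R = 139.38499799°.
φ = 2·arctan(exp(y/R)) − 90° = 2·arctan(1.91946) − 90° = 34.96290335°.

lat 34.9629°, lon 139.3850°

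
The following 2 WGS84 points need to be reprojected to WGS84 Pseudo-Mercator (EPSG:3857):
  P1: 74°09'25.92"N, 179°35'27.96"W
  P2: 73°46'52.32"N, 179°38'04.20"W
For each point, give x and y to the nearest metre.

Web Mercator: x = R·λ, y = R·ln tan(π/4+φ/2), R = 6378137 m.
P1 (74.1572°, -179.5911°) → (-19991989.803, 12579338.103) m.
P2 (73.7812°, -179.6345°) → (-19996821.069, 12427763.202) m.

P1: x -19991990 m, y 12579338 m; P2: x -19996821 m, y 12427763 m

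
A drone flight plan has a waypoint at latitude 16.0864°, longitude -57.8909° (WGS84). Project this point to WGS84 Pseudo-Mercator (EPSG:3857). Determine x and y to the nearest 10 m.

x -6444390 m, y 1814730 m

Web Mercator is spherical with R = a = 6378137 m.
x = R·λ = 6378137 × -1.010386812 = -6444385.510 m.
y = R·ln tan(π/4 + φ/2) = 6378137 × 0.284523606 = 1814730.538 m.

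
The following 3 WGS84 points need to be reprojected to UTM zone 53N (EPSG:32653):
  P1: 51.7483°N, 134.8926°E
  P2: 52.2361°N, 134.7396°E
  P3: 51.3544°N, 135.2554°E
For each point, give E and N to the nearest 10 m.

P1: E 492590 m, N 5733050 m; P2: E 482220 m, N 5787330 m; P3: E 517780 m, N 5689270 m

UTM zone 53N: λ₀ = 135°, k₀ = 0.9996.
P1 (51.7483°, 134.8926°) → (492585.653, 5733049.481) m.
P2 (52.2361°, 134.7396°) → (482217.612, 5787330.401) m.
P3 (51.3544°, 135.2554°) → (517784.432, 5689267.666) m.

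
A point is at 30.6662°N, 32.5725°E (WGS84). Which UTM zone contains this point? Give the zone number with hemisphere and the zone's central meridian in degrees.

Zone 36N, central meridian 33°

UTM zone = ⌊(λ + 180)/6⌋ + 1; 32.5725° ∈ [30°, 36°) → zone 36.
Hemisphere: N (φ ≥ 0).
Central meridian λ₀ = 6×36 − 183 = 33°.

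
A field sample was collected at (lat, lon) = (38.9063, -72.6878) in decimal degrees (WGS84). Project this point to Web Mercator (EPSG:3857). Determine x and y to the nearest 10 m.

x -8091570 m, y 4708260 m

Web Mercator is spherical with R = a = 6378137 m.
x = R·λ = 6378137 × -1.268641436 = -8091568.883 m.
y = R·ln tan(π/4 + φ/2) = 6378137 × 0.738187142 = 4708258.725 m.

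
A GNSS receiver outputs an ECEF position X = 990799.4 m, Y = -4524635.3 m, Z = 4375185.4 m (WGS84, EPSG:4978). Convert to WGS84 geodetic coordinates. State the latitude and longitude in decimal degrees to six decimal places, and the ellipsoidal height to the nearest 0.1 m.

lat 43.559800°, lon -77.648400°, h 3492.4 m

λ = atan2(Y, X) = -77.64840038°; p = √(X²+Y²) = 4631847.2 m.
Bowring's method on WGS84 (a = 6378137 m, b = 6356752.314 m) gives φ = 43.55980037°, h = 3492.371 m.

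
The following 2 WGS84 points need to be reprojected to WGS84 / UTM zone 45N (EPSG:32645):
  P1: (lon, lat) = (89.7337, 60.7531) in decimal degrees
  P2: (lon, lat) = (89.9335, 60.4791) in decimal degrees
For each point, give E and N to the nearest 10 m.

P1: E 648970 m, N 6738390 m; P2: E 661220 m, N 6708360 m

UTM zone 45N: λ₀ = 87°, k₀ = 0.9996.
P1 (60.7531°, 89.7337°) → (648971.123, 6738388.709) m.
P2 (60.4791°, 89.9335°) → (661216.016, 6708361.853) m.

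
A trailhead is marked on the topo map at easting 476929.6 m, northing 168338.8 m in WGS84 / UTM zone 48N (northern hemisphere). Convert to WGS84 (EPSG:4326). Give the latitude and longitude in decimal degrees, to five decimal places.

Zone 48N: λ₀ = 105°, k₀ = 0.9996, false easting 500000 m.
Meridian distance M = (N − FN)/k₀ = 168406.2 m.
Inverse transverse Mercator on WGS84 gives φ = 1.52300029°, λ = 104.79259982°.

lat 1.52300°, lon 104.79260°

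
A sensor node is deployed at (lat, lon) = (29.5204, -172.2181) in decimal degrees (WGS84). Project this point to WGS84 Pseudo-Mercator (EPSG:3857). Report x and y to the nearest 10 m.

x -19171230 m, y 3442050 m

Web Mercator is spherical with R = a = 6378137 m.
x = R·λ = 6378137 × -3.005772877 = -19171231.197 m.
y = R·ln tan(π/4 + φ/2) = 6378137 × 0.539663778 = 3442049.507 m.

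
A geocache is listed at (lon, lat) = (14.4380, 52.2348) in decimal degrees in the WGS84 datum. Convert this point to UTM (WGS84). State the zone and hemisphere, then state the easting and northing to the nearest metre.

Zone 33N: E 461621 m, N 5787303 m

Longitude 14.4380° lies in the 6° band [12°, 18°), giving zone 33; latitude is north of the equator, so 33N.
Zone 33 central meridian λ₀ = 6×33 − 183 = 15°; Δλ = -0.5620°.
Transverse Mercator on WGS84 with k₀ = 0.9996 gives E = 461620.728 m, N = 5787302.660 m.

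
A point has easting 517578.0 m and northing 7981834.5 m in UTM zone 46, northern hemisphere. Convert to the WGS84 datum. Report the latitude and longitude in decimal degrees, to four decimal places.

lat 71.9357°, lon 93.5079°

Zone 46N: λ₀ = 93°, k₀ = 0.9996, false easting 500000 m.
Meridian distance M = (N − FN)/k₀ = 7985028.5 m.
Inverse transverse Mercator on WGS84 gives φ = 71.93570025°, λ = 93.50790114°.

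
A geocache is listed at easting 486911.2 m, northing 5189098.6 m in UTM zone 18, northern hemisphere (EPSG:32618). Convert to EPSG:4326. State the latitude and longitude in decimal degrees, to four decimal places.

Zone 18N: λ₀ = -75°, k₀ = 0.9996, false easting 500000 m.
Meridian distance M = (N − FN)/k₀ = 5191175.1 m.
Inverse transverse Mercator on WGS84 gives φ = 46.85529966°, λ = -75.17170013°.

lat 46.8553°, lon -75.1717°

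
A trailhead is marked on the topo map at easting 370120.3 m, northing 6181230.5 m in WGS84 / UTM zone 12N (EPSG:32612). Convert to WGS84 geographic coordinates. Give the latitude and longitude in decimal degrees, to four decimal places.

Zone 12N: λ₀ = -111°, k₀ = 0.9996, false easting 500000 m.
Meridian distance M = (N − FN)/k₀ = 6183704.0 m.
Inverse transverse Mercator on WGS84 gives φ = 55.75929958°, λ = -113.06979989°.

lat 55.7593°, lon -113.0698°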